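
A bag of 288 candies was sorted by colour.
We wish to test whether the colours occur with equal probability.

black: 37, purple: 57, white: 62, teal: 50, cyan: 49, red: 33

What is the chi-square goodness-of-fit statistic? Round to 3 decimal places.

Expected count for each of the 6 categories: 288/6 = 48.
χ² = (37−48)²/48 + (57−48)²/48 + (62−48)²/48 + (50−48)²/48 + (49−48)²/48 + (33−48)²/48
   = 2.5208 + 1.6875 + 4.0833 + 0.0833 + 0.0208 + 4.6875
Sum = 13.083

13.083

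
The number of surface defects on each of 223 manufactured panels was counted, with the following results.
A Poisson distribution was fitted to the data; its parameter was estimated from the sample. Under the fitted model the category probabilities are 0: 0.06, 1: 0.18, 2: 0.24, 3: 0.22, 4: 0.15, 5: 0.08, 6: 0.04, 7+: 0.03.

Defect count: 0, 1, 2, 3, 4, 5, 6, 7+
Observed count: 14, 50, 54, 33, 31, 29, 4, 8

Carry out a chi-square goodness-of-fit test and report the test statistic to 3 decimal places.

17.843

Expected counts E_i = n·p_i: 223×0.06 = 13.38, 223×0.18 = 40.14, 223×0.24 = 53.52, 223×0.22 = 49.06, 223×0.15 = 33.45, 223×0.08 = 17.84, 223×0.04 = 8.92, 223×0.03 = 6.69.
cat         O        E   (O−E)²/E
0          14    13.38     0.0287
1          50    40.14     2.4220
2          54    53.52     0.0043
3          33    49.06     5.2573
4          31    33.45     0.1794
5          29    17.84     6.9813
6           4     8.92     2.7137
7+          8     6.69     0.2565
Sum = 17.843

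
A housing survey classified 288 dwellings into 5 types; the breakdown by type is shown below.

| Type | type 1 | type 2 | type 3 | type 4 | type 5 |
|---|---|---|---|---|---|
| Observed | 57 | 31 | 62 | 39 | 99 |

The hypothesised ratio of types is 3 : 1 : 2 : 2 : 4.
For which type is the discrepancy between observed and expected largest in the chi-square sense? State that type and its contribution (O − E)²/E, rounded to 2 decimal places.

type 3, 4.08

Ratio total = 12. Expected counts: 288×3/12 = 72, 288×1/12 = 24, 288×2/12 = 48, 288×2/12 = 48, 288×4/12 = 96.
χ² = (57−72)²/72 + (31−24)²/24 + (62−48)²/48 + (39−48)²/48 + (99−96)²/96
   = 3.125 + 2.042 + 4.083 + 1.688 + 0.094
The largest term is for type 3: 4.08.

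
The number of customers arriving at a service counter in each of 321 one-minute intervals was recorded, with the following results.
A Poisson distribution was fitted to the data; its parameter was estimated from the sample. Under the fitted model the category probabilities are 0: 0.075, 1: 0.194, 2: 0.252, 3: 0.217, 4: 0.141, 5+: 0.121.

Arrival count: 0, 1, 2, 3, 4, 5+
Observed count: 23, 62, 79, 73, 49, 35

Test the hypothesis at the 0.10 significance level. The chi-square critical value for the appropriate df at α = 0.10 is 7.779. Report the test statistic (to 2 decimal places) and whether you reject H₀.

Expected counts E_i = n·p_i: 321×0.075 = 24.075, 321×0.194 = 62.274, 321×0.252 = 80.892, 321×0.217 = 69.657, 321×0.141 = 45.261, 321×0.121 = 38.841.
cat         O        E   (O−E)²/E
0          23   24.075      0.048
1          62   62.274      0.001
2          79   80.892      0.044
3          73   69.657      0.160
4          49   45.261      0.309
5+         35   38.841      0.380
Sum = 0.94
df = 4. Since 0.94 < 7.779, we do not reject H₀.

0.94; do not reject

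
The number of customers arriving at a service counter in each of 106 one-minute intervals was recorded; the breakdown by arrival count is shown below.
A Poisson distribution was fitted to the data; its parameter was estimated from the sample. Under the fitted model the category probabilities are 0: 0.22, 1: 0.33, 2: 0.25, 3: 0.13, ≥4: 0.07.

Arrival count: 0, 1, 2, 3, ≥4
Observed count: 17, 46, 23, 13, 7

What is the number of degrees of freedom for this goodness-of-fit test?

3

There are k = 5 categories and 1 parameter estimated from the data, so df = 5 − 1 − 1 = 3.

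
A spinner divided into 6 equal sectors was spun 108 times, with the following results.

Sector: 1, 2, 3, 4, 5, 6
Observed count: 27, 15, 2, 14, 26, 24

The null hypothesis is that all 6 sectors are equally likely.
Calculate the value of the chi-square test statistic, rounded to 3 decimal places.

Expected count for each of the 6 categories: 108/6 = 18.
χ² = (27−18)²/18 + (15−18)²/18 + (2−18)²/18 + (14−18)²/18 + (26−18)²/18 + (24−18)²/18
   = 4.5000 + 0.5000 + 14.2222 + 0.8889 + 3.5556 + 2.0000
Sum = 25.667

25.667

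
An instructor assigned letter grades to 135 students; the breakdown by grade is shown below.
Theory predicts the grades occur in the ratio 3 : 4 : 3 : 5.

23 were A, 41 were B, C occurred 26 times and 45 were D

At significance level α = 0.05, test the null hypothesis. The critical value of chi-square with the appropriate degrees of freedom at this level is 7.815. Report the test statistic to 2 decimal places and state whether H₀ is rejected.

1.32; do not reject

Ratio total = 15. Expected counts: 135×3/15 = 27, 135×4/15 = 36, 135×3/15 = 27, 135×5/15 = 45.
cat         O        E   (O−E)²/E
A          23       27      0.593
B          41       36      0.694
C          26       27      0.037
D          45       45      0.000
Sum = 1.32
df = 3. Since 1.32 < 7.815, we do not reject H₀.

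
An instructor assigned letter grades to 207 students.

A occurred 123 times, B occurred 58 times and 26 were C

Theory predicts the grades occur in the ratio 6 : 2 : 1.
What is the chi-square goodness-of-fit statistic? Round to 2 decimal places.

5.15

Ratio total = 9. Expected counts: 207×6/9 = 138, 207×2/9 = 46, 207×1/9 = 23.
χ² = (123−138)²/138 + (58−46)²/46 + (26−23)²/23
   = 1.630 + 3.130 + 0.391
Sum = 5.15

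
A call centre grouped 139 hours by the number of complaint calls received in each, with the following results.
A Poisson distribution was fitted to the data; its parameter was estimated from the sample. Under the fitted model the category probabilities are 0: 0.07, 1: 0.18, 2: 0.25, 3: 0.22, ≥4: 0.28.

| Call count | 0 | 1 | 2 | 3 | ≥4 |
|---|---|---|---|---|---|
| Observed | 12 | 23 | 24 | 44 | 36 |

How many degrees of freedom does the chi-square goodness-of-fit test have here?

There are k = 5 categories and 1 parameter estimated from the data, so df = 5 − 1 − 1 = 3.

3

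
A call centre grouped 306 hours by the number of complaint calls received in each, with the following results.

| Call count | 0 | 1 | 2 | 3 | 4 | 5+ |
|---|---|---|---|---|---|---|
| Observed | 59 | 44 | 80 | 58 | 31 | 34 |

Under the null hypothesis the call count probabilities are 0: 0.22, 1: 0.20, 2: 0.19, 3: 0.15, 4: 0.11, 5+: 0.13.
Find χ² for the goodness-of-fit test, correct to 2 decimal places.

18.32

Expected counts E_i = n·p_i: 306×0.22 = 67.32, 306×0.20 = 61.2, 306×0.19 = 58.14, 306×0.15 = 45.9, 306×0.11 = 33.66, 306×0.13 = 39.78.
0: (59 − 67.32)²/67.32 = 69.2224/67.32 = 1.028
1: (44 − 61.2)²/61.2 = 295.84/61.2 = 4.834
2: (80 − 58.14)²/58.14 = 477.8596/58.14 = 8.219
3: (58 − 45.9)²/45.9 = 146.41/45.9 = 3.190
4: (31 − 33.66)²/33.66 = 7.0756/33.66 = 0.210
5+: (34 − 39.78)²/39.78 = 33.4084/39.78 = 0.840
Sum = 18.32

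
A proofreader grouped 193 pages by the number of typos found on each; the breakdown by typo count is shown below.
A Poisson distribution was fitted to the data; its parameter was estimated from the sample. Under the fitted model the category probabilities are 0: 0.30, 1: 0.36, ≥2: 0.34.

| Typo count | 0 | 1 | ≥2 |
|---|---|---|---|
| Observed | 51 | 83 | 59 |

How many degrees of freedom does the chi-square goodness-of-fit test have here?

There are k = 3 categories and 1 parameter estimated from the data, so df = 3 − 1 − 1 = 1.

1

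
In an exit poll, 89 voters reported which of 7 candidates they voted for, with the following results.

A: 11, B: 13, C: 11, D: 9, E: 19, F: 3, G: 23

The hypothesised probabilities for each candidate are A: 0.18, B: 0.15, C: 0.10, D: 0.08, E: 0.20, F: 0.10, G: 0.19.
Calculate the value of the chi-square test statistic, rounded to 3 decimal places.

8.760

Expected counts E_i = n·p_i: 89×0.18 = 16.02, 89×0.15 = 13.35, 89×0.10 = 8.9, 89×0.08 = 7.12, 89×0.20 = 17.8, 89×0.10 = 8.9, 89×0.19 = 16.91.
cat         O        E   (O−E)²/E
A          11    16.02     1.5731
B          13    13.35     0.0092
C          11      8.9     0.4955
D           9     7.12     0.4964
E          19     17.8     0.0809
F           3      8.9     3.9112
G          23    16.91     2.1933
Sum = 8.760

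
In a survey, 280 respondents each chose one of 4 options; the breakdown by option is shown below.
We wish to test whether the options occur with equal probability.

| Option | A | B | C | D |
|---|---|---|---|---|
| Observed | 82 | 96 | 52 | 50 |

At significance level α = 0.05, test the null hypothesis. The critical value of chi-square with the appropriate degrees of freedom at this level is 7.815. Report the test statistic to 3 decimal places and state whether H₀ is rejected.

Under H₀ each category has probability 1/4, so each expected count is 280/4 = 70.
A: (82 − 70)²/70 = 144/70 = 2.0571
B: (96 − 70)²/70 = 676/70 = 9.6571
C: (52 − 70)²/70 = 324/70 = 4.6286
D: (50 − 70)²/70 = 400/70 = 5.7143
Sum = 22.057
df = 3. Since 22.057 > 7.815, we reject H₀.

22.057; reject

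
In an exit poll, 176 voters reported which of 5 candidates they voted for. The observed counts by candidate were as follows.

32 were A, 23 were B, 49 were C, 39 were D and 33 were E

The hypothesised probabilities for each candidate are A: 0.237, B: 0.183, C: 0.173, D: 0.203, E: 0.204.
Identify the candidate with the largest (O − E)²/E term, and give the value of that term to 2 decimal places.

C, 11.30

Expected counts E_i = n·p_i: 176×0.237 = 41.712, 176×0.183 = 32.208, 176×0.173 = 30.448, 176×0.203 = 35.728, 176×0.204 = 35.904.
cat         O        E   (O−E)²/E
A          32   41.712      2.261
B          23   32.208      2.632
C          49   30.448     11.304
D          39   35.728      0.300
E          33   35.904      0.235
The largest term is for C: 11.30.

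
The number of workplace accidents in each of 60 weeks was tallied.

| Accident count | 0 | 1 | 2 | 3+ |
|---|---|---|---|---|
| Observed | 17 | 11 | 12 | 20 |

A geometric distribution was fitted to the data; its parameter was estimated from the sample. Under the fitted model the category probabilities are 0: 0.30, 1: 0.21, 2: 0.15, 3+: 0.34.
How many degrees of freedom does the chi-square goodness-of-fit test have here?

2

There are k = 4 categories and 1 parameter estimated from the data, so df = 4 − 1 − 1 = 2.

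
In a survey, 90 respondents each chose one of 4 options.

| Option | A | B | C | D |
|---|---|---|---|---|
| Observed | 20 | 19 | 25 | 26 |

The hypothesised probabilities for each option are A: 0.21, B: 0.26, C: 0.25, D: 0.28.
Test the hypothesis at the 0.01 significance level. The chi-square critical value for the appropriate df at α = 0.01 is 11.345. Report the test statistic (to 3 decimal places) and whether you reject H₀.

Expected counts E_i = n·p_i: 90×0.21 = 18.9, 90×0.26 = 23.4, 90×0.25 = 22.5, 90×0.28 = 25.2.
A: (20 − 18.9)²/18.9 = 1.21/18.9 = 0.0640
B: (19 − 23.4)²/23.4 = 19.36/23.4 = 0.8274
C: (25 − 22.5)²/22.5 = 6.25/22.5 = 0.2778
D: (26 − 25.2)²/25.2 = 0.64/25.2 = 0.0254
Sum = 1.195
df = 3. Since 1.195 < 11.345, we do not reject H₀.

1.195; do not reject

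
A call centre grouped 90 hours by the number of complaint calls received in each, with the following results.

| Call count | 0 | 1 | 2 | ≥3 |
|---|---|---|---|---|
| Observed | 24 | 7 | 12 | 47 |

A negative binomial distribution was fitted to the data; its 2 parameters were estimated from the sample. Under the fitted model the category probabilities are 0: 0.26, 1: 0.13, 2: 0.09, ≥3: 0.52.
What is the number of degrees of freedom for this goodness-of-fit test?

There are k = 4 categories and 2 parameters estimated from the data, so df = 4 − 1 − 2 = 1.

1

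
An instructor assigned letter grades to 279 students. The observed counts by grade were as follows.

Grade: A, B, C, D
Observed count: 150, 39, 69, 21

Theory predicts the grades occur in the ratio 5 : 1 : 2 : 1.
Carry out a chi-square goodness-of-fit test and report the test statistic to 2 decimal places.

Ratio total = 9. Expected counts: 279×5/9 = 155, 279×1/9 = 31, 279×2/9 = 62, 279×1/9 = 31.
cat         O        E   (O−E)²/E
A         150      155      0.161
B          39       31      2.065
C          69       62      0.790
D          21       31      3.226
Sum = 6.24

6.24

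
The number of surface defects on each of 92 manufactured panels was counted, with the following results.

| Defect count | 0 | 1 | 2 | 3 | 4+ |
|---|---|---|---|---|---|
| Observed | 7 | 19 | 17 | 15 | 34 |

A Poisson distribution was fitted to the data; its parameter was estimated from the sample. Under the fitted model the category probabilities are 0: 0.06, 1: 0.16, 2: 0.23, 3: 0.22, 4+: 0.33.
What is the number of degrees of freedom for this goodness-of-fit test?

There are k = 5 categories and 1 parameter estimated from the data, so df = 5 − 1 − 1 = 3.

3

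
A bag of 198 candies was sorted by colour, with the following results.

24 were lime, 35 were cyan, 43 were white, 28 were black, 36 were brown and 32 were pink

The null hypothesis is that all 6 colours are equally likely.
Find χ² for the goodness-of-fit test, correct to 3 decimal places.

6.667

Expected count for each of the 6 categories: 198/6 = 33.
lime: (24 − 33)²/33 = 81/33 = 2.4545
cyan: (35 − 33)²/33 = 4/33 = 0.1212
white: (43 − 33)²/33 = 100/33 = 3.0303
black: (28 − 33)²/33 = 25/33 = 0.7576
brown: (36 − 33)²/33 = 9/33 = 0.2727
pink: (32 − 33)²/33 = 1/33 = 0.0303
Sum = 6.667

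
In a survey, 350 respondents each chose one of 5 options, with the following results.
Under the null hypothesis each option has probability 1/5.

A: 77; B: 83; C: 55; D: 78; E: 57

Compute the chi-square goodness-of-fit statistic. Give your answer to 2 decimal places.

9.66

Under H₀ each category has probability 1/5, so each expected count is 350/5 = 70.
cat         O        E   (O−E)²/E
A          77       70      0.700
B          83       70      2.414
C          55       70      3.214
D          78       70      0.914
E          57       70      2.414
Sum = 9.66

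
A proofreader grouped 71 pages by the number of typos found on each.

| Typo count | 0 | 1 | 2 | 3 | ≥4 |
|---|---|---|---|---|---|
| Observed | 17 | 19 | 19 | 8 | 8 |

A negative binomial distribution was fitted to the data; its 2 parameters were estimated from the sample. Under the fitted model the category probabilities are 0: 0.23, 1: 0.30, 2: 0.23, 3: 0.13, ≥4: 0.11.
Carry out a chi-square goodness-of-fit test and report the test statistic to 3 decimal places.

0.881

Expected counts E_i = n·p_i: 71×0.23 = 16.33, 71×0.30 = 21.3, 71×0.23 = 16.33, 71×0.13 = 9.23, 71×0.11 = 7.81.
χ² = (17−16.33)²/16.33 + (19−21.3)²/21.3 + (19−16.33)²/16.33 + (8−9.23)²/9.23 + (8−7.81)²/7.81
   = 0.0275 + 0.2484 + 0.4366 + 0.1639 + 0.0046
Sum = 0.881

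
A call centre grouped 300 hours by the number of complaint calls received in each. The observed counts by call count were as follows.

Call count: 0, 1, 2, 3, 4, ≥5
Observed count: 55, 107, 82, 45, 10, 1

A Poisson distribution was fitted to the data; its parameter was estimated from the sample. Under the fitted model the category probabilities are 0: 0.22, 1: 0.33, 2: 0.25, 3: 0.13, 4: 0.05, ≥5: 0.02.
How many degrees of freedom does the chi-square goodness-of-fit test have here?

4

There are k = 6 categories and 1 parameter estimated from the data, so df = 6 − 1 − 1 = 4.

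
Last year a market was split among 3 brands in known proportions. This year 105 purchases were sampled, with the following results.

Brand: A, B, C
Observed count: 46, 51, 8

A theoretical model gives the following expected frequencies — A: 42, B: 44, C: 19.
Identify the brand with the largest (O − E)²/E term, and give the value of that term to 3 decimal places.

C, 6.368

cat         O        E   (O−E)²/E
A          46       42     0.3810
B          51       44     1.1136
C           8       19     6.3684
The largest term is for C: 6.368.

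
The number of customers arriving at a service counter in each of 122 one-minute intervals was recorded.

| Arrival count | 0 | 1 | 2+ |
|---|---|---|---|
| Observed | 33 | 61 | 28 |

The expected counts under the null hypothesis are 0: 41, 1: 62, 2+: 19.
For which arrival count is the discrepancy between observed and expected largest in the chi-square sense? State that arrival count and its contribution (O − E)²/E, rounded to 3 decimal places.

2+, 4.263

0: (33 − 41)²/41 = 64/41 = 1.5610
1: (61 − 62)²/62 = 1/62 = 0.0161
2+: (28 − 19)²/19 = 81/19 = 4.2632
The largest term is for 2+: 4.263.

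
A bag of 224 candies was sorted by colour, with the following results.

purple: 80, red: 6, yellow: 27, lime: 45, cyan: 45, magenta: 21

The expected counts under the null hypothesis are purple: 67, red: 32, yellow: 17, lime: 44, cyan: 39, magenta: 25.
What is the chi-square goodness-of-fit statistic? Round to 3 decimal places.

31.116

cat          O        E   (O−E)²/E
purple      80       67     2.5224
red          6       32    21.1250
yellow      27       17     5.8824
lime        45       44     0.0227
cyan        45       39     0.9231
magenta     21       25     0.6400
Sum = 31.116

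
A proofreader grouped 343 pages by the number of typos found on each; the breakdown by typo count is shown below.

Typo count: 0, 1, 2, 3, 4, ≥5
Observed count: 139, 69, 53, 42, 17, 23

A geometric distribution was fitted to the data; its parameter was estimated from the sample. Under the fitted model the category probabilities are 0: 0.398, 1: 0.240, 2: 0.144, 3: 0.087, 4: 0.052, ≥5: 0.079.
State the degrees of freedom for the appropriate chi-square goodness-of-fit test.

There are k = 6 categories and 1 parameter estimated from the data, so df = 6 − 1 − 1 = 4.

4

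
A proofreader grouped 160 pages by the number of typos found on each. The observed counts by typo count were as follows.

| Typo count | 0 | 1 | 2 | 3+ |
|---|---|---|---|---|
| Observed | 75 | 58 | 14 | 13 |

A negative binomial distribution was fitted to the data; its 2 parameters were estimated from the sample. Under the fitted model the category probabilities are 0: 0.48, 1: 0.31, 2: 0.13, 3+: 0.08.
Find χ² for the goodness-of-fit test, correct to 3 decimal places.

Expected counts E_i = n·p_i: 160×0.48 = 76.8, 160×0.31 = 49.6, 160×0.13 = 20.8, 160×0.08 = 12.8.
0: (75 − 76.8)²/76.8 = 3.24/76.8 = 0.0422
1: (58 − 49.6)²/49.6 = 70.56/49.6 = 1.4226
2: (14 − 20.8)²/20.8 = 46.24/20.8 = 2.2231
3+: (13 − 12.8)²/12.8 = 0.04/12.8 = 0.0031
Sum = 3.691

3.691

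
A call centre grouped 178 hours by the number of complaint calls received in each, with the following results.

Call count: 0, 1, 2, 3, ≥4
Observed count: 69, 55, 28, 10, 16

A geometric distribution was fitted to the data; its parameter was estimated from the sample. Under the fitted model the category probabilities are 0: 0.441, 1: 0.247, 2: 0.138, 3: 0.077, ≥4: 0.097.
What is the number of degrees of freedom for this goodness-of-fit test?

3

There are k = 5 categories and 1 parameter estimated from the data, so df = 5 − 1 − 1 = 3.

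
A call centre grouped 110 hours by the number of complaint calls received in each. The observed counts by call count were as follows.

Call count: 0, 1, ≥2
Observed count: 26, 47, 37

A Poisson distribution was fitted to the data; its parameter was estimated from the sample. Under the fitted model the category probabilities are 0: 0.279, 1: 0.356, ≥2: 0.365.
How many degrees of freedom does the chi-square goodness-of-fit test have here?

There are k = 3 categories and 1 parameter estimated from the data, so df = 3 − 1 − 1 = 1.

1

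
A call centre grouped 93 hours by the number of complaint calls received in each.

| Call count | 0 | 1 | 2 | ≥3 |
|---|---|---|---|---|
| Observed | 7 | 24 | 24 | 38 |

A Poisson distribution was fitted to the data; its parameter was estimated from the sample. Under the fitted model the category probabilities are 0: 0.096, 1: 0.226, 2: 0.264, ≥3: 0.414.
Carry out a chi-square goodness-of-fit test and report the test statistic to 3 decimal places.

0.858

Expected counts E_i = n·p_i: 93×0.096 = 8.928, 93×0.226 = 21.018, 93×0.264 = 24.552, 93×0.414 = 38.502.
cat         O        E   (O−E)²/E
0           7    8.928     0.4164
1          24   21.018     0.4231
2          24   24.552     0.0124
≥3         38   38.502     0.0065
Sum = 0.858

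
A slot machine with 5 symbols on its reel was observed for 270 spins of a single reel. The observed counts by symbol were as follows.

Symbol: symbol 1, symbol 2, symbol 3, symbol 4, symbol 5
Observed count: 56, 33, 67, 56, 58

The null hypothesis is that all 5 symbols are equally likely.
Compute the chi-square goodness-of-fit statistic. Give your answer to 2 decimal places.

11.74

Under H₀ each category has probability 1/5, so each expected count is 270/5 = 54.
symbol 1: (56 − 54)²/54 = 4/54 = 0.074
symbol 2: (33 − 54)²/54 = 441/54 = 8.167
symbol 3: (67 − 54)²/54 = 169/54 = 3.130
symbol 4: (56 − 54)²/54 = 4/54 = 0.074
symbol 5: (58 − 54)²/54 = 16/54 = 0.296
Sum = 11.74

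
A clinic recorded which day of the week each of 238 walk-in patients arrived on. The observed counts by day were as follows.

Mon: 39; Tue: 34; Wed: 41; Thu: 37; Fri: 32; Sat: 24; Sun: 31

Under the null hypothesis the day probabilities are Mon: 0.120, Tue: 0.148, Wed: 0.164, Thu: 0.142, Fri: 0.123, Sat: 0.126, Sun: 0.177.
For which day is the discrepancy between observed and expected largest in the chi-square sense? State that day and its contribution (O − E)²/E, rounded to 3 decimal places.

Expected counts E_i = n·p_i: 238×0.120 = 28.56, 238×0.148 = 35.224, 238×0.164 = 39.032, 238×0.142 = 33.796, 238×0.123 = 29.274, 238×0.126 = 29.988, 238×0.177 = 42.126.
cat         O        E   (O−E)²/E
Mon        39    28.56     3.8163
Tue        34   35.224     0.0425
Wed        41   39.032     0.0992
Thu        37   33.796     0.3038
Fri        32   29.274     0.2538
Sat        24   29.988     1.1957
Sun        31   42.126     2.9385
The largest term is for Mon: 3.816.

Mon, 3.816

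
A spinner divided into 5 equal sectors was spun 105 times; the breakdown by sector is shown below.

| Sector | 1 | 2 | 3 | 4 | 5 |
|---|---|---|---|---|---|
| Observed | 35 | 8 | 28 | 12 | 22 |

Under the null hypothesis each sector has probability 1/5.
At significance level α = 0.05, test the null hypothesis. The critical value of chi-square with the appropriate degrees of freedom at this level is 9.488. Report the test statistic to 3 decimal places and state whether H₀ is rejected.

23.619; reject

Under H₀ each category has probability 1/5, so each expected count is 105/5 = 21.
χ² = (35−21)²/21 + (8−21)²/21 + (28−21)²/21 + (12−21)²/21 + (22−21)²/21
   = 9.3333 + 8.0476 + 2.3333 + 3.8571 + 0.0476
Sum = 23.619
df = 4. Since 23.619 > 9.488, we reject H₀.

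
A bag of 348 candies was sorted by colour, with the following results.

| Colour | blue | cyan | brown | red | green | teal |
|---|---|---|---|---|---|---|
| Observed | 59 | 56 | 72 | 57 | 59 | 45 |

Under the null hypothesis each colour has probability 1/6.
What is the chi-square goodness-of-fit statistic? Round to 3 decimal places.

6.414

Under H₀ each category has probability 1/6, so each expected count is 348/6 = 58.
blue: (59 − 58)²/58 = 1/58 = 0.0172
cyan: (56 − 58)²/58 = 4/58 = 0.0690
brown: (72 − 58)²/58 = 196/58 = 3.3793
red: (57 − 58)²/58 = 1/58 = 0.0172
green: (59 − 58)²/58 = 1/58 = 0.0172
teal: (45 − 58)²/58 = 169/58 = 2.9138
Sum = 6.414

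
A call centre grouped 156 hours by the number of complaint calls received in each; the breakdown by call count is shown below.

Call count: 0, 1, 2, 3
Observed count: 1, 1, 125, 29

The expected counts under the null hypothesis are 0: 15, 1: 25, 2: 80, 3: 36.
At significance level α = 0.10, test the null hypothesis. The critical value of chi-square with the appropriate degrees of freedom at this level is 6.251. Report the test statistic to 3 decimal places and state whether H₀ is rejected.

χ² = (1−15)²/15 + (1−25)²/25 + (125−80)²/80 + (29−36)²/36
   = 13.0667 + 23.0400 + 25.3125 + 1.3611
Sum = 62.780
df = 3. Since 62.780 > 6.251, we reject H₀.

62.780; reject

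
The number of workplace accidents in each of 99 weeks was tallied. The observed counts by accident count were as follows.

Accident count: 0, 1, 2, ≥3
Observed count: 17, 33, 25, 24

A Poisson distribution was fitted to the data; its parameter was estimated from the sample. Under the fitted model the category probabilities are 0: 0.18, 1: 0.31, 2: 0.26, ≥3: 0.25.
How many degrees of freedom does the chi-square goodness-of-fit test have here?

There are k = 4 categories and 1 parameter estimated from the data, so df = 4 − 1 − 1 = 2.

2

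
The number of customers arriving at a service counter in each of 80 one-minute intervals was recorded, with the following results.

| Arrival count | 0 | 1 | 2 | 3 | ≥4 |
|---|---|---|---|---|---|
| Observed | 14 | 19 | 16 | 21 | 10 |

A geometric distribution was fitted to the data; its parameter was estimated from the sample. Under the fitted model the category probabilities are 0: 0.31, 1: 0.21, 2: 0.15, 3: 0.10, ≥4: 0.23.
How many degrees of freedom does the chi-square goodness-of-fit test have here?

3

There are k = 5 categories and 1 parameter estimated from the data, so df = 5 − 1 − 1 = 3.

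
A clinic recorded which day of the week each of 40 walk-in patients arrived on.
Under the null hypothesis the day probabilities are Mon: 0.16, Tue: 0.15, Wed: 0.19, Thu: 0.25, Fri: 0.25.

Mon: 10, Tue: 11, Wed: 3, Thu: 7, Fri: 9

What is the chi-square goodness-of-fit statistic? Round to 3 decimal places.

9.976

Expected counts E_i = n·p_i: 40×0.16 = 6.4, 40×0.15 = 6, 40×0.19 = 7.6, 40×0.25 = 10, 40×0.25 = 10.
χ² = (10−6.4)²/6.4 + (11−6)²/6 + (3−7.6)²/7.6 + (7−10)²/10 + (9−10)²/10
   = 2.0250 + 4.1667 + 2.7842 + 0.9000 + 0.1000
Sum = 9.976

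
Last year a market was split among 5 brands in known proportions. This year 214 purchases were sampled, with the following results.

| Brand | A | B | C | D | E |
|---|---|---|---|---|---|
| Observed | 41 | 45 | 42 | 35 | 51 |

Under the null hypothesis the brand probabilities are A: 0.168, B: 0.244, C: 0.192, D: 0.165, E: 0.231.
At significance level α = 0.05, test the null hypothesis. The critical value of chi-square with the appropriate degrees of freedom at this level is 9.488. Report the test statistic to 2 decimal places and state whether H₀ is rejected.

Expected counts E_i = n·p_i: 214×0.168 = 35.952, 214×0.244 = 52.216, 214×0.192 = 41.088, 214×0.165 = 35.31, 214×0.231 = 49.434.
cat         O        E   (O−E)²/E
A          41   35.952      0.709
B          45   52.216      0.997
C          42   41.088      0.020
D          35    35.31      0.003
E          51   49.434      0.050
Sum = 1.78
df = 4. Since 1.78 < 9.488, we do not reject H₀.

1.78; do not reject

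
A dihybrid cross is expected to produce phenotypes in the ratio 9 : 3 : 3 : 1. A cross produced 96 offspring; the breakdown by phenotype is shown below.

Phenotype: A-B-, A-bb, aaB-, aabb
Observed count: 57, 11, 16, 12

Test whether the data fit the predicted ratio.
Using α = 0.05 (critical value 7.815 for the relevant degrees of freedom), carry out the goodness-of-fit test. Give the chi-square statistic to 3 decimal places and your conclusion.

9.111; reject

Ratio total = 16. Expected counts: 96×9/16 = 54, 96×3/16 = 18, 96×3/16 = 18, 96×1/16 = 6.
χ² = (57−54)²/54 + (11−18)²/18 + (16−18)²/18 + (12−6)²/6
   = 0.1667 + 2.7222 + 0.2222 + 6.0000
Sum = 9.111
df = 3. Since 9.111 > 7.815, we reject H₀.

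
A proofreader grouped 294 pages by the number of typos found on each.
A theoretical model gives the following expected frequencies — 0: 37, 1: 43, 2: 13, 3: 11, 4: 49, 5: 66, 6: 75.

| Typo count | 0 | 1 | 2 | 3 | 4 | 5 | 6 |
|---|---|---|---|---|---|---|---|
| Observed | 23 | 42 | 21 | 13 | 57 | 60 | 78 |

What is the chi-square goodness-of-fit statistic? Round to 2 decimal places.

12.58

χ² = (23−37)²/37 + (42−43)²/43 + (21−13)²/13 + (13−11)²/11 + (57−49)²/49 + (60−66)²/66 + (78−75)²/75
   = 5.297 + 0.023 + 4.923 + 0.364 + 1.306 + 0.545 + 0.120
Sum = 12.58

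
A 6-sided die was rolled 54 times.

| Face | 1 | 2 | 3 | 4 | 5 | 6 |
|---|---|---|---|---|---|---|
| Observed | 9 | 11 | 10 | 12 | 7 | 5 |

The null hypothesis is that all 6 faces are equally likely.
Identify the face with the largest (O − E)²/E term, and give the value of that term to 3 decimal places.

6, 1.778

Expected count for each of the 6 categories: 54/6 = 9.
cat         O        E   (O−E)²/E
1           9        9     0.0000
2          11        9     0.4444
3          10        9     0.1111
4          12        9     1.0000
5           7        9     0.4444
6           5        9     1.7778
The largest term is for 6: 1.778.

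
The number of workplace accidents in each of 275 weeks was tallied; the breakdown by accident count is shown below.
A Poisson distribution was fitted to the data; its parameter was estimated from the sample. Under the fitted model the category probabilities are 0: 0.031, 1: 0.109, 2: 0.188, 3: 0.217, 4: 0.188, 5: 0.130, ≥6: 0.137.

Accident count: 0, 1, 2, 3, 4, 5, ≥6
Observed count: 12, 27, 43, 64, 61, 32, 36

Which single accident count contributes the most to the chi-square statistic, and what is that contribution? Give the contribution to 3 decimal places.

Expected counts E_i = n·p_i: 275×0.031 = 8.525, 275×0.109 = 29.975, 275×0.188 = 51.7, 275×0.217 = 59.675, 275×0.188 = 51.7, 275×0.130 = 35.75, 275×0.137 = 37.675.
0: (12 − 8.525)²/8.525 = 12.075625/8.525 = 1.4165
1: (27 − 29.975)²/29.975 = 8.850625/29.975 = 0.2953
2: (43 − 51.7)²/51.7 = 75.69/51.7 = 1.4640
3: (64 − 59.675)²/59.675 = 18.705625/59.675 = 0.3135
4: (61 − 51.7)²/51.7 = 86.49/51.7 = 1.6729
5: (32 − 35.75)²/35.75 = 14.0625/35.75 = 0.3934
≥6: (36 − 37.675)²/37.675 = 2.805625/37.675 = 0.0745
The largest term is for 4: 1.673.

4, 1.673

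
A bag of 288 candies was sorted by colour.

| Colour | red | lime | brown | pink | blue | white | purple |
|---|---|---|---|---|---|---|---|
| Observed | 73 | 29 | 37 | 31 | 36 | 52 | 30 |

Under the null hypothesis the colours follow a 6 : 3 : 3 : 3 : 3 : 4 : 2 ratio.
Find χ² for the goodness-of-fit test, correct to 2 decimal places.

Ratio total = 24. Expected counts: 288×6/24 = 72, 288×3/24 = 36, 288×3/24 = 36, 288×3/24 = 36, 288×3/24 = 36, 288×4/24 = 48, 288×2/24 = 24.
red: (73 − 72)²/72 = 1/72 = 0.014
lime: (29 − 36)²/36 = 49/36 = 1.361
brown: (37 − 36)²/36 = 1/36 = 0.028
pink: (31 − 36)²/36 = 25/36 = 0.694
blue: (36 − 36)²/36 = 0/36 = 0.000
white: (52 − 48)²/48 = 16/48 = 0.333
purple: (30 − 24)²/24 = 36/24 = 1.500
Sum = 3.93

3.93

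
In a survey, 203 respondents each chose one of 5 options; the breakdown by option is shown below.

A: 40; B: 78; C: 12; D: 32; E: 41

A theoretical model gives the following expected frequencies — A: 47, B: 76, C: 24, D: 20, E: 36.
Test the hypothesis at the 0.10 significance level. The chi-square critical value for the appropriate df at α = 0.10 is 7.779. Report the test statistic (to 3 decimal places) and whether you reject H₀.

χ² = (40−47)²/47 + (78−76)²/76 + (12−24)²/24 + (32−20)²/20 + (41−36)²/36
   = 1.0426 + 0.0526 + 6.0000 + 7.2000 + 0.6944
Sum = 14.990
df = 4. Since 14.990 > 7.779, we reject H₀.

14.990; reject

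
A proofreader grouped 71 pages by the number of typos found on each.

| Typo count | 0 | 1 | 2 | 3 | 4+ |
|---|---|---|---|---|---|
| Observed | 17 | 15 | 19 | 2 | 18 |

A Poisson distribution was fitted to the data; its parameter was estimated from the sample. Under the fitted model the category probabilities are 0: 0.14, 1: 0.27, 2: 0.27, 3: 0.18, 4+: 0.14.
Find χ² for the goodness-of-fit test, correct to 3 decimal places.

Expected counts E_i = n·p_i: 71×0.14 = 9.94, 71×0.27 = 19.17, 71×0.27 = 19.17, 71×0.18 = 12.78, 71×0.14 = 9.94.
0: (17 − 9.94)²/9.94 = 49.8436/9.94 = 5.0144
1: (15 − 19.17)²/19.17 = 17.3889/19.17 = 0.9071
2: (19 − 19.17)²/19.17 = 0.0289/19.17 = 0.0015
3: (2 − 12.78)²/12.78 = 116.2084/12.78 = 9.0930
4+: (18 − 9.94)²/9.94 = 64.9636/9.94 = 6.5356
Sum = 21.552

21.552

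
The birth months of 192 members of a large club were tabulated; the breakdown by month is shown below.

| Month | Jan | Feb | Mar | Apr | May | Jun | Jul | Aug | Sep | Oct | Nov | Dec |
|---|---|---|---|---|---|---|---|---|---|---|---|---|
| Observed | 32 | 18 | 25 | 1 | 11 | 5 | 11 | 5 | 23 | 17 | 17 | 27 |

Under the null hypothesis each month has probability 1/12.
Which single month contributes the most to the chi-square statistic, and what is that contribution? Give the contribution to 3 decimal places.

Expected count for each of the 12 categories: 192/12 = 16.
Jan: (32 − 16)²/16 = 256/16 = 16.0000
Feb: (18 − 16)²/16 = 4/16 = 0.2500
Mar: (25 − 16)²/16 = 81/16 = 5.0625
Apr: (1 − 16)²/16 = 225/16 = 14.0625
May: (11 − 16)²/16 = 25/16 = 1.5625
Jun: (5 − 16)²/16 = 121/16 = 7.5625
Jul: (11 − 16)²/16 = 25/16 = 1.5625
Aug: (5 − 16)²/16 = 121/16 = 7.5625
Sep: (23 − 16)²/16 = 49/16 = 3.0625
Oct: (17 − 16)²/16 = 1/16 = 0.0625
Nov: (17 − 16)²/16 = 1/16 = 0.0625
Dec: (27 − 16)²/16 = 121/16 = 7.5625
The largest term is for Jan: 16.000.

Jan, 16.000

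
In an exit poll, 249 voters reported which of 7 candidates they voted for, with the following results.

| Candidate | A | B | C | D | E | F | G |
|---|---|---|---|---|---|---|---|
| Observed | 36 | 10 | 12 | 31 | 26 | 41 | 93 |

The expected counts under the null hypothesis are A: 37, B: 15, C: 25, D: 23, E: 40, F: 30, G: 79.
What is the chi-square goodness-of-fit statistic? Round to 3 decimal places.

cat         O        E   (O−E)²/E
A          36       37     0.0270
B          10       15     1.6667
C          12       25     6.7600
D          31       23     2.7826
E          26       40     4.9000
F          41       30     4.0333
G          93       79     2.4810
Sum = 22.651

22.651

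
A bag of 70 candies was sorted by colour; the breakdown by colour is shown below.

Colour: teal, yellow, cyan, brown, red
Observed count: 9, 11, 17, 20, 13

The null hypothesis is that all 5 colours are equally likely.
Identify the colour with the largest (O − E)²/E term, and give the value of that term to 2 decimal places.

brown, 2.57

Under H₀ each category has probability 1/5, so each expected count is 70/5 = 14.
teal: (9 − 14)²/14 = 25/14 = 1.786
yellow: (11 − 14)²/14 = 9/14 = 0.643
cyan: (17 − 14)²/14 = 9/14 = 0.643
brown: (20 − 14)²/14 = 36/14 = 2.571
red: (13 − 14)²/14 = 1/14 = 0.071
The largest term is for brown: 2.57.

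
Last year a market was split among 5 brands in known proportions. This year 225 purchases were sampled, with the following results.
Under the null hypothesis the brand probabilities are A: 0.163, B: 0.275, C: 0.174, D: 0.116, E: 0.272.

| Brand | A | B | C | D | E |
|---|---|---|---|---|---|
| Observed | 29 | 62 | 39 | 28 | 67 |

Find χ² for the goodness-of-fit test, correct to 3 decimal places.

Expected counts E_i = n·p_i: 225×0.163 = 36.675, 225×0.275 = 61.875, 225×0.174 = 39.15, 225×0.116 = 26.1, 225×0.272 = 61.2.
A: (29 − 36.675)²/36.675 = 58.905625/36.675 = 1.6062
B: (62 − 61.875)²/61.875 = 0.015625/61.875 = 0.0003
C: (39 − 39.15)²/39.15 = 0.0225/39.15 = 0.0006
D: (28 − 26.1)²/26.1 = 3.61/26.1 = 0.1383
E: (67 − 61.2)²/61.2 = 33.64/61.2 = 0.5497
Sum = 2.295

2.295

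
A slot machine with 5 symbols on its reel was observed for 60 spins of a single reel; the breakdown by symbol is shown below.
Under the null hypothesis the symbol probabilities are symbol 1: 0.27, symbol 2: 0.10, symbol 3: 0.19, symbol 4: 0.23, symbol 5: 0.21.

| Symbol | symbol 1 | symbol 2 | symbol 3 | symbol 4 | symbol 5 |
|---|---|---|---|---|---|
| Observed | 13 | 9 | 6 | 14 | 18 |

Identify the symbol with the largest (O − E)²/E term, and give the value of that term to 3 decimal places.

Expected counts E_i = n·p_i: 60×0.27 = 16.2, 60×0.10 = 6, 60×0.19 = 11.4, 60×0.23 = 13.8, 60×0.21 = 12.6.
χ² = (13−16.2)²/16.2 + (9−6)²/6 + (6−11.4)²/11.4 + (14−13.8)²/13.8 + (18−12.6)²/12.6
   = 0.6321 + 1.5000 + 2.5579 + 0.0029 + 2.3143
The largest term is for symbol 3: 2.558.

symbol 3, 2.558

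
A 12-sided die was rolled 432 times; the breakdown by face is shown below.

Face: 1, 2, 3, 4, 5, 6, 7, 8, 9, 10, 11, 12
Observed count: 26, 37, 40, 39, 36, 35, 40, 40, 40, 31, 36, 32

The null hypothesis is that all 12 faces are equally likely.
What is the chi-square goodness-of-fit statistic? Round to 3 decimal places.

Under H₀ each category has probability 1/12, so each expected count is 432/12 = 36.
cat         O        E   (O−E)²/E
1          26       36     2.7778
2          37       36     0.0278
3          40       36     0.4444
4          39       36     0.2500
5          36       36     0.0000
6          35       36     0.0278
7          40       36     0.4444
8          40       36     0.4444
9          40       36     0.4444
10         31       36     0.6944
11         36       36     0.0000
12         32       36     0.4444
Sum = 6.000

6.000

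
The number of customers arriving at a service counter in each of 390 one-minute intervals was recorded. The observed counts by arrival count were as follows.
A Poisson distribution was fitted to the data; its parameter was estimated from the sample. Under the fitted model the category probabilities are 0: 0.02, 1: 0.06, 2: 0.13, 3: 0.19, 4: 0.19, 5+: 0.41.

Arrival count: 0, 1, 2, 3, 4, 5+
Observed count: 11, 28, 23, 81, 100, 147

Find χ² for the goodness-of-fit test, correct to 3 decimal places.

28.087

Expected counts E_i = n·p_i: 390×0.02 = 7.8, 390×0.06 = 23.4, 390×0.13 = 50.7, 390×0.19 = 74.1, 390×0.19 = 74.1, 390×0.41 = 159.9.
χ² = (11−7.8)²/7.8 + (28−23.4)²/23.4 + (23−50.7)²/50.7 + (81−74.1)²/74.1 + (100−74.1)²/74.1 + (147−159.9)²/159.9
   = 1.3128 + 0.9043 + 15.1339 + 0.6425 + 9.0528 + 1.0407
Sum = 28.087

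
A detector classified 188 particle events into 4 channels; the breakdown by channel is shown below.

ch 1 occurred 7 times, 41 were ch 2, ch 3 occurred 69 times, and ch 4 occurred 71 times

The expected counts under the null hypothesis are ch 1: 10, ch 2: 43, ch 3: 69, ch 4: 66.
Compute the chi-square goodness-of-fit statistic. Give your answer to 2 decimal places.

cat         O        E   (O−E)²/E
ch 1        7       10      0.900
ch 2       41       43      0.093
ch 3       69       69      0.000
ch 4       71       66      0.379
Sum = 1.37

1.37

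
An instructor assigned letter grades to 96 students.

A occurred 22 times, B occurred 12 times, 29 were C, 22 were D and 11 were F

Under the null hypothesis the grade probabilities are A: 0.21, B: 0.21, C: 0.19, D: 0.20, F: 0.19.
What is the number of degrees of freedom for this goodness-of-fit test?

There are k = 5 categories and no parameters were estimated from the data, so df = 5 − 1 = 4.

4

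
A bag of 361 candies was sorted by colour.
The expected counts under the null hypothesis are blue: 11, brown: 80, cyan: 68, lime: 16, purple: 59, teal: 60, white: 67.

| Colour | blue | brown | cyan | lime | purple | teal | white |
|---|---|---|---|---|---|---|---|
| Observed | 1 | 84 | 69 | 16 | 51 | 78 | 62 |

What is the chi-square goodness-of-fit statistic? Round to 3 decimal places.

16.163

cat         O        E   (O−E)²/E
blue        1       11     9.0909
brown      84       80     0.2000
cyan       69       68     0.0147
lime       16       16     0.0000
purple     51       59     1.0847
teal       78       60     5.4000
white      62       67     0.3731
Sum = 16.163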